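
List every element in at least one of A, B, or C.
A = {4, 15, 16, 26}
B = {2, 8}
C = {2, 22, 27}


A ∪ B = {2, 4, 8, 15, 16, 26}
(A ∪ B) ∪ C = {2, 4, 8, 15, 16, 22, 26, 27}

A ∪ B ∪ C = {2, 4, 8, 15, 16, 22, 26, 27}


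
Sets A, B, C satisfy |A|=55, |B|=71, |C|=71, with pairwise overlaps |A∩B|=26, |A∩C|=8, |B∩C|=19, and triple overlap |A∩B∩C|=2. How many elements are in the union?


|A∪B∪C| = |A|+|B|+|C| - |A∩B|-|A∩C|-|B∩C| + |A∩B∩C|
= 55+71+71 - 26-8-19 + 2
= 197 - 53 + 2
= 146

|A ∪ B ∪ C| = 146


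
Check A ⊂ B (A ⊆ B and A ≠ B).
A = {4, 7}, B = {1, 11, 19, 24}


A ⊂ B requires: A ⊆ B AND A ≠ B.
A ⊆ B? No
A ⊄ B, so A is not a proper subset.

No, A is not a proper subset of B


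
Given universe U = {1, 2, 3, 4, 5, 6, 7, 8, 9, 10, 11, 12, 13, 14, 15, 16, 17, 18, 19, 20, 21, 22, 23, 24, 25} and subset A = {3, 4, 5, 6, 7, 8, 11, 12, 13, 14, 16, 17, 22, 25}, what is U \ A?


Aᶜ = U \ A = elements in U but not in A
U = {1, 2, 3, 4, 5, 6, 7, 8, 9, 10, 11, 12, 13, 14, 15, 16, 17, 18, 19, 20, 21, 22, 23, 24, 25}
A = {3, 4, 5, 6, 7, 8, 11, 12, 13, 14, 16, 17, 22, 25}
Aᶜ = {1, 2, 9, 10, 15, 18, 19, 20, 21, 23, 24}

Aᶜ = {1, 2, 9, 10, 15, 18, 19, 20, 21, 23, 24}


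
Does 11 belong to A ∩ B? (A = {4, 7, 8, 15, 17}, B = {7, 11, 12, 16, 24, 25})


A = {4, 7, 8, 15, 17}, B = {7, 11, 12, 16, 24, 25}
A ∩ B = elements in both A and B
A ∩ B = {7}
Checking if 11 ∈ A ∩ B
11 is not in A ∩ B → False

11 ∉ A ∩ B


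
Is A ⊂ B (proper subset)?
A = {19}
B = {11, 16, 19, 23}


A ⊂ B requires: A ⊆ B AND A ≠ B.
A ⊆ B? Yes
A = B? No
A ⊂ B: Yes (A is a proper subset of B)

Yes, A ⊂ B


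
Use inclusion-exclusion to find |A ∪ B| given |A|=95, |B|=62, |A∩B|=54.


|A ∪ B| = |A| + |B| - |A ∩ B|
= 95 + 62 - 54
= 103

|A ∪ B| = 103


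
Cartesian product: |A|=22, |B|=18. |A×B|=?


|A × B| = |A| × |B|
= 22 × 18
= 396

|A × B| = 396


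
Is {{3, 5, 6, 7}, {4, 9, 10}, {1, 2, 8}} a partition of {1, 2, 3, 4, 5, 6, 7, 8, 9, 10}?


A partition requires: (1) non-empty parts, (2) pairwise disjoint, (3) union = U
Parts: {3, 5, 6, 7}, {4, 9, 10}, {1, 2, 8}
Union of parts: {1, 2, 3, 4, 5, 6, 7, 8, 9, 10}
U = {1, 2, 3, 4, 5, 6, 7, 8, 9, 10}
All non-empty? True
Pairwise disjoint? True
Covers U? True

Yes, valid partition


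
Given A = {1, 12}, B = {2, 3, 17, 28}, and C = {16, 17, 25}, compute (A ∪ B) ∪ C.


A ∪ B = {1, 2, 3, 12, 17, 28}
(A ∪ B) ∪ C = {1, 2, 3, 12, 16, 17, 25, 28}

A ∪ B ∪ C = {1, 2, 3, 12, 16, 17, 25, 28}


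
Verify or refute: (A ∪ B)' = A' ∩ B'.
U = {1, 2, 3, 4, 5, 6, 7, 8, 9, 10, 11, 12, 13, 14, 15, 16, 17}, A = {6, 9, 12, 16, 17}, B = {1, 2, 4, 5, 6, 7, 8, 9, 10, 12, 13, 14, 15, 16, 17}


LHS: A ∪ B = {1, 2, 4, 5, 6, 7, 8, 9, 10, 12, 13, 14, 15, 16, 17}
(A ∪ B)' = U \ (A ∪ B) = {3, 11}
A' = {1, 2, 3, 4, 5, 7, 8, 10, 11, 13, 14, 15}, B' = {3, 11}
Claimed RHS: A' ∩ B' = {3, 11}
Identity is VALID: LHS = RHS = {3, 11} ✓

Identity is valid. (A ∪ B)' = A' ∩ B' = {3, 11}


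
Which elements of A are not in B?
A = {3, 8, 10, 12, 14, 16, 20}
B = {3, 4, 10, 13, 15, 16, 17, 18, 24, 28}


A \ B = elements in A but not in B
A = {3, 8, 10, 12, 14, 16, 20}
B = {3, 4, 10, 13, 15, 16, 17, 18, 24, 28}
Remove from A any elements in B
A \ B = {8, 12, 14, 20}

A \ B = {8, 12, 14, 20}


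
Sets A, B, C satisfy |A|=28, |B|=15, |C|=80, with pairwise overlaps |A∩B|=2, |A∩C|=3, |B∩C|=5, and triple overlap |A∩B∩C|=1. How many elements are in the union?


|A∪B∪C| = |A|+|B|+|C| - |A∩B|-|A∩C|-|B∩C| + |A∩B∩C|
= 28+15+80 - 2-3-5 + 1
= 123 - 10 + 1
= 114

|A ∪ B ∪ C| = 114


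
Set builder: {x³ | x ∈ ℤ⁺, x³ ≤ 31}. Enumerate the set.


Checking each candidate:
Condition: positive perfect cubes ≤ 31
Result = {1, 8, 27}

{1, 8, 27}


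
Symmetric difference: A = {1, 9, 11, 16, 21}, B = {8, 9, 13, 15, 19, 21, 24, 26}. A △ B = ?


A △ B = (A \ B) ∪ (B \ A) = elements in exactly one of A or B
A \ B = {1, 11, 16}
B \ A = {8, 13, 15, 19, 24, 26}
A △ B = {1, 8, 11, 13, 15, 16, 19, 24, 26}

A △ B = {1, 8, 11, 13, 15, 16, 19, 24, 26}


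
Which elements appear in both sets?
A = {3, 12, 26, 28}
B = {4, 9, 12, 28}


A ∩ B = elements in both A and B
A = {3, 12, 26, 28}
B = {4, 9, 12, 28}
A ∩ B = {12, 28}

A ∩ B = {12, 28}


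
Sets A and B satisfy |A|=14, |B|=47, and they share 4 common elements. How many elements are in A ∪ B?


|A ∪ B| = |A| + |B| - |A ∩ B|
= 14 + 47 - 4
= 57

|A ∪ B| = 57


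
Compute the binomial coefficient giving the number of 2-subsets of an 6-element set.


C(n,k) = n! / (k!(n-k)!)
C(6,2) = 6! / (2!4!)
= 15

C(6,2) = 15


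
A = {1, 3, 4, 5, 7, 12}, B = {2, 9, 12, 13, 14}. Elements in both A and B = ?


A = {1, 3, 4, 5, 7, 12}
B = {2, 9, 12, 13, 14}
Region: in both A and B
Elements: {12}

Elements in both A and B: {12}


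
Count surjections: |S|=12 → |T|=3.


n = |S| = 12, k = |T| = 3. Surjections via inclusion-exclusion:
S(n,k) = Σ(-1)^i × C(k,i) × (k-i)^n, i=0 to k
i=0: (-1)^0×C(3,0)×3^12 = 531441
i=1: (-1)^1×C(3,1)×2^12 = -12288
i=2: (-1)^2×C(3,2)×1^12 = 3
i=3: (-1)^3×C(3,3)×0^12 = 0
Total = 519156

Number of surjections = 519156


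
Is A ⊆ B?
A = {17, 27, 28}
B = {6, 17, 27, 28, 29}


A ⊆ B means every element of A is in B.
All elements of A are in B.
So A ⊆ B.

Yes, A ⊆ B


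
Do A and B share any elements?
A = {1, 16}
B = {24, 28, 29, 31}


Disjoint means A ∩ B = ∅.
A ∩ B = ∅
A ∩ B = ∅, so A and B are disjoint.

No — A and B share no elements (A ∩ B = ∅), so they are disjoint


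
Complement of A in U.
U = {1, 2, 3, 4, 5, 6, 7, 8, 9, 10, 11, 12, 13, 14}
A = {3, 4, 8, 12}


Aᶜ = U \ A = elements in U but not in A
U = {1, 2, 3, 4, 5, 6, 7, 8, 9, 10, 11, 12, 13, 14}
A = {3, 4, 8, 12}
Aᶜ = {1, 2, 5, 6, 7, 9, 10, 11, 13, 14}

Aᶜ = {1, 2, 5, 6, 7, 9, 10, 11, 13, 14}


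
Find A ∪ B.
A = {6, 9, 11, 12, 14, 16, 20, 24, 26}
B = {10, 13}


A ∪ B = all elements in A or B (or both)
A = {6, 9, 11, 12, 14, 16, 20, 24, 26}
B = {10, 13}
A ∪ B = {6, 9, 10, 11, 12, 13, 14, 16, 20, 24, 26}

A ∪ B = {6, 9, 10, 11, 12, 13, 14, 16, 20, 24, 26}


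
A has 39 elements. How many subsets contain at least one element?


Total subsets = 2^n = 2^39 = 549755813888
Non-empty subsets exclude the empty set: 2^n - 1
= 549755813888 - 1
= 549755813887

Number of non-empty subsets = 549755813887


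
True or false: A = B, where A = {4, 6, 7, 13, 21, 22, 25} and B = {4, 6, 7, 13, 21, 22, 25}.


Two sets are equal iff they have exactly the same elements.
A = {4, 6, 7, 13, 21, 22, 25}
B = {4, 6, 7, 13, 21, 22, 25}
Same elements → A = B

Yes, A = B


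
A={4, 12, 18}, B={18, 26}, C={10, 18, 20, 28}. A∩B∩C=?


A ∩ B = {18}
(A ∩ B) ∩ C = {18}

A ∩ B ∩ C = {18}


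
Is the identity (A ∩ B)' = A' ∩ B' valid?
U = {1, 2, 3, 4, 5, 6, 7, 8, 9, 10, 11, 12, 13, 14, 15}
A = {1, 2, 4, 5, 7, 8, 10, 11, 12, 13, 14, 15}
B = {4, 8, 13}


LHS: A ∩ B = {4, 8, 13}
(A ∩ B)' = U \ (A ∩ B) = {1, 2, 3, 5, 6, 7, 9, 10, 11, 12, 14, 15}
A' = {3, 6, 9}, B' = {1, 2, 3, 5, 6, 7, 9, 10, 11, 12, 14, 15}
Claimed RHS: A' ∩ B' = {3, 6, 9}
Identity is INVALID: LHS = {1, 2, 3, 5, 6, 7, 9, 10, 11, 12, 14, 15} but the RHS claimed here equals {3, 6, 9}. The correct form is (A ∩ B)' = A' ∪ B'.

Identity is invalid: (A ∩ B)' = {1, 2, 3, 5, 6, 7, 9, 10, 11, 12, 14, 15} but A' ∩ B' = {3, 6, 9}. The correct De Morgan law is (A ∩ B)' = A' ∪ B'.


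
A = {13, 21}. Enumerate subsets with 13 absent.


A subset of A that omits 13 is a subset of A \ {13}, so there are 2^(n-1) = 2^1 = 2 of them.
Subsets excluding 13: ∅, {21}

Subsets excluding 13 (2 total): ∅, {21}


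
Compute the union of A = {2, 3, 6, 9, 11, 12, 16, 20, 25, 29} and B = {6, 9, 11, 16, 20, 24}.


A ∪ B = all elements in A or B (or both)
A = {2, 3, 6, 9, 11, 12, 16, 20, 25, 29}
B = {6, 9, 11, 16, 20, 24}
A ∪ B = {2, 3, 6, 9, 11, 12, 16, 20, 24, 25, 29}

A ∪ B = {2, 3, 6, 9, 11, 12, 16, 20, 24, 25, 29}


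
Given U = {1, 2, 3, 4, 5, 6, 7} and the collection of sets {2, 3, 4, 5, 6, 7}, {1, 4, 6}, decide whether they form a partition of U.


A partition requires: (1) non-empty parts, (2) pairwise disjoint, (3) union = U
Parts: {2, 3, 4, 5, 6, 7}, {1, 4, 6}
Union of parts: {1, 2, 3, 4, 5, 6, 7}
U = {1, 2, 3, 4, 5, 6, 7}
All non-empty? True
Pairwise disjoint? False
Covers U? True

No, not a valid partition


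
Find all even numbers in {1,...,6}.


Checking each candidate:
Condition: even numbers in {1,...,6}
Result = {2, 4, 6}

{2, 4, 6}


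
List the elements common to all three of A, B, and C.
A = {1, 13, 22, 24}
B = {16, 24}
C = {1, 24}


A ∩ B = {24}
(A ∩ B) ∩ C = {24}

A ∩ B ∩ C = {24}


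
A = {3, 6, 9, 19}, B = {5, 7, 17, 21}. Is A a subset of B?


A ⊆ B means every element of A is in B.
Elements in A not in B: {3, 6, 9, 19}
So A ⊄ B.

No, A ⊄ B


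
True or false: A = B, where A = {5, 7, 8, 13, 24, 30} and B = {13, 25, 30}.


Two sets are equal iff they have exactly the same elements.
A = {5, 7, 8, 13, 24, 30}
B = {13, 25, 30}
Differences: {5, 7, 8, 24, 25}
A ≠ B

No, A ≠ B


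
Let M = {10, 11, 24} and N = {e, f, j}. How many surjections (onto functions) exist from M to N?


n = |M| = 3, k = |N| = 3. Surjections via inclusion-exclusion:
S(n,k) = Σ(-1)^i × C(k,i) × (k-i)^n, i=0 to k
i=0: (-1)^0×C(3,0)×3^3 = 27
i=1: (-1)^1×C(3,1)×2^3 = -24
i=2: (-1)^2×C(3,2)×1^3 = 3
i=3: (-1)^3×C(3,3)×0^3 = 0
Total = 6

Number of surjections = 6


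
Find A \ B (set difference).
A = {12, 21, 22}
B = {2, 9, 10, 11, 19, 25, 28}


A \ B = elements in A but not in B
A = {12, 21, 22}
B = {2, 9, 10, 11, 19, 25, 28}
Remove from A any elements in B
A \ B = {12, 21, 22}

A \ B = {12, 21, 22}


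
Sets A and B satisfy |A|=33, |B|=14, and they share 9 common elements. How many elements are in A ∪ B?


|A ∪ B| = |A| + |B| - |A ∩ B|
= 33 + 14 - 9
= 38

|A ∪ B| = 38


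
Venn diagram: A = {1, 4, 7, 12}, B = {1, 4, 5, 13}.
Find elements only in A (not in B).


A = {1, 4, 7, 12}
B = {1, 4, 5, 13}
Region: only in A (not in B)
Elements: {7, 12}

Elements only in A (not in B): {7, 12}


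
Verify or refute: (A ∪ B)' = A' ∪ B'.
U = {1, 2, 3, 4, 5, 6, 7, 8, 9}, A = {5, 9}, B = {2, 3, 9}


LHS: A ∪ B = {2, 3, 5, 9}
(A ∪ B)' = U \ (A ∪ B) = {1, 4, 6, 7, 8}
A' = {1, 2, 3, 4, 6, 7, 8}, B' = {1, 4, 5, 6, 7, 8}
Claimed RHS: A' ∪ B' = {1, 2, 3, 4, 5, 6, 7, 8}
Identity is INVALID: LHS = {1, 4, 6, 7, 8} but the RHS claimed here equals {1, 2, 3, 4, 5, 6, 7, 8}. The correct form is (A ∪ B)' = A' ∩ B'.

Identity is invalid: (A ∪ B)' = {1, 4, 6, 7, 8} but A' ∪ B' = {1, 2, 3, 4, 5, 6, 7, 8}. The correct De Morgan law is (A ∪ B)' = A' ∩ B'.


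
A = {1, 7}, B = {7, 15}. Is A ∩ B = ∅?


Disjoint means A ∩ B = ∅.
A ∩ B = {7}
A ∩ B ≠ ∅, so A and B are NOT disjoint.

No, A and B are not disjoint (A ∩ B = {7})


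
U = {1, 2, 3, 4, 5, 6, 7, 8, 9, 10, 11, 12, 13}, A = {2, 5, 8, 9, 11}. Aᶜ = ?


Aᶜ = U \ A = elements in U but not in A
U = {1, 2, 3, 4, 5, 6, 7, 8, 9, 10, 11, 12, 13}
A = {2, 5, 8, 9, 11}
Aᶜ = {1, 3, 4, 6, 7, 10, 12, 13}

Aᶜ = {1, 3, 4, 6, 7, 10, 12, 13}


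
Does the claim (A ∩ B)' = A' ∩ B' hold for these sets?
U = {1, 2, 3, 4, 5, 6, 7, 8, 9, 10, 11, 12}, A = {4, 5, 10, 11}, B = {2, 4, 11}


LHS: A ∩ B = {4, 11}
(A ∩ B)' = U \ (A ∩ B) = {1, 2, 3, 5, 6, 7, 8, 9, 10, 12}
A' = {1, 2, 3, 6, 7, 8, 9, 12}, B' = {1, 3, 5, 6, 7, 8, 9, 10, 12}
Claimed RHS: A' ∩ B' = {1, 3, 6, 7, 8, 9, 12}
Identity is INVALID: LHS = {1, 2, 3, 5, 6, 7, 8, 9, 10, 12} but the RHS claimed here equals {1, 3, 6, 7, 8, 9, 12}. The correct form is (A ∩ B)' = A' ∪ B'.

Identity is invalid: (A ∩ B)' = {1, 2, 3, 5, 6, 7, 8, 9, 10, 12} but A' ∩ B' = {1, 3, 6, 7, 8, 9, 12}. The correct De Morgan law is (A ∩ B)' = A' ∪ B'.


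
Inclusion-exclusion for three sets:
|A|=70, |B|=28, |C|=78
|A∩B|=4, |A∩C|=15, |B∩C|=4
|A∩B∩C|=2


|A∪B∪C| = |A|+|B|+|C| - |A∩B|-|A∩C|-|B∩C| + |A∩B∩C|
= 70+28+78 - 4-15-4 + 2
= 176 - 23 + 2
= 155

|A ∪ B ∪ C| = 155


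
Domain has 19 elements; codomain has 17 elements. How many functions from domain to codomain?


Each of |A| = 19 inputs maps to any of |B| = 17 outputs.
# functions = |B|^|A| = 17^19
= 239072435685151324847153

Number of functions = 239072435685151324847153


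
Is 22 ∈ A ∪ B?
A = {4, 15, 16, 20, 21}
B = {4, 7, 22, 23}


A = {4, 15, 16, 20, 21}, B = {4, 7, 22, 23}
A ∪ B = all elements in A or B
A ∪ B = {4, 7, 15, 16, 20, 21, 22, 23}
Checking if 22 ∈ A ∪ B
22 is in A ∪ B → True

22 ∈ A ∪ B


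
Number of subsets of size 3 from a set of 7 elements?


C(n,k) = n! / (k!(n-k)!)
C(7,3) = 7! / (3!4!)
= 35

C(7,3) = 35


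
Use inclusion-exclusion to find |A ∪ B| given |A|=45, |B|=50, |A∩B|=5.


|A ∪ B| = |A| + |B| - |A ∩ B|
= 45 + 50 - 5
= 90

|A ∪ B| = 90


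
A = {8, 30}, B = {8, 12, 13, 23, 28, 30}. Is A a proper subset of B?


A ⊂ B requires: A ⊆ B AND A ≠ B.
A ⊆ B? Yes
A = B? No
A ⊂ B: Yes (A is a proper subset of B)

Yes, A ⊂ B


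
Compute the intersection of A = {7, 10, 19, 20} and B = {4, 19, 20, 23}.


A ∩ B = elements in both A and B
A = {7, 10, 19, 20}
B = {4, 19, 20, 23}
A ∩ B = {19, 20}

A ∩ B = {19, 20}


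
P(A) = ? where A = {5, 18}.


|A| = 2, so |P(A)| = 2^2 = 4
Enumerate subsets by cardinality (0 to 2):
∅, {5}, {18}, {5, 18}

P(A) has 4 subsets: ∅, {5}, {18}, {5, 18}


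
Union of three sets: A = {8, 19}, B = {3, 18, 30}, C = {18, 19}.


A ∪ B = {3, 8, 18, 19, 30}
(A ∪ B) ∪ C = {3, 8, 18, 19, 30}

A ∪ B ∪ C = {3, 8, 18, 19, 30}


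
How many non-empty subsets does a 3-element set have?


Total subsets = 2^n = 2^3 = 8
Non-empty subsets exclude the empty set: 2^n - 1
= 8 - 1
= 7

Number of non-empty subsets = 7


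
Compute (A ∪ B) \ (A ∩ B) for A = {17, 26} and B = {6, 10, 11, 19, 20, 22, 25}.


A △ B = (A \ B) ∪ (B \ A) = elements in exactly one of A or B
A \ B = {17, 26}
B \ A = {6, 10, 11, 19, 20, 22, 25}
A △ B = {6, 10, 11, 17, 19, 20, 22, 25, 26}

A △ B = {6, 10, 11, 17, 19, 20, 22, 25, 26}


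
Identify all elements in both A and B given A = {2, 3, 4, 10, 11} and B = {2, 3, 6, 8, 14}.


A = {2, 3, 4, 10, 11}
B = {2, 3, 6, 8, 14}
Region: in both A and B
Elements: {2, 3}

Elements in both A and B: {2, 3}


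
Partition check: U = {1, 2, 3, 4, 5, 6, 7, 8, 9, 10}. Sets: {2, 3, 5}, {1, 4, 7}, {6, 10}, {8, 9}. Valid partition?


A partition requires: (1) non-empty parts, (2) pairwise disjoint, (3) union = U
Parts: {2, 3, 5}, {1, 4, 7}, {6, 10}, {8, 9}
Union of parts: {1, 2, 3, 4, 5, 6, 7, 8, 9, 10}
U = {1, 2, 3, 4, 5, 6, 7, 8, 9, 10}
All non-empty? True
Pairwise disjoint? True
Covers U? True

Yes, valid partition


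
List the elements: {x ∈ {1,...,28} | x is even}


Checking each candidate:
Condition: even numbers in {1,...,28}
Result = {2, 4, 6, 8, 10, 12, 14, 16, 18, 20, 22, 24, 26, 28}

{2, 4, 6, 8, 10, 12, 14, 16, 18, 20, 22, 24, 26, 28}


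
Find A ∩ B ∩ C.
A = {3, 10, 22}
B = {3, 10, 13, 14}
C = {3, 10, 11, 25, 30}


A ∩ B = {3, 10}
(A ∩ B) ∩ C = {3, 10}

A ∩ B ∩ C = {3, 10}


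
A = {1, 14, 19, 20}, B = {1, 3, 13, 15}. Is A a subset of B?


A ⊆ B means every element of A is in B.
Elements in A not in B: {14, 19, 20}
So A ⊄ B.

No, A ⊄ B


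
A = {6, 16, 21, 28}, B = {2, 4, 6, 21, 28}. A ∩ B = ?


A ∩ B = elements in both A and B
A = {6, 16, 21, 28}
B = {2, 4, 6, 21, 28}
A ∩ B = {6, 21, 28}

A ∩ B = {6, 21, 28}


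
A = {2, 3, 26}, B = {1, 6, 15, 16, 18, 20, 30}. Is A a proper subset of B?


A ⊂ B requires: A ⊆ B AND A ≠ B.
A ⊆ B? No
A ⊄ B, so A is not a proper subset.

No, A is not a proper subset of B


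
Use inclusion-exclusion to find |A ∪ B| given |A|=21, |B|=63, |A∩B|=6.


|A ∪ B| = |A| + |B| - |A ∩ B|
= 21 + 63 - 6
= 78

|A ∪ B| = 78


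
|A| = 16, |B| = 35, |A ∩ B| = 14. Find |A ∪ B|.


|A ∪ B| = |A| + |B| - |A ∩ B|
= 16 + 35 - 14
= 37

|A ∪ B| = 37


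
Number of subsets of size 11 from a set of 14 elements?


C(n,k) = n! / (k!(n-k)!)
C(14,11) = 14! / (11!3!)
= 364

C(14,11) = 364


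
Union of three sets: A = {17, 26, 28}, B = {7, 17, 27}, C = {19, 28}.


A ∪ B = {7, 17, 26, 27, 28}
(A ∪ B) ∪ C = {7, 17, 19, 26, 27, 28}

A ∪ B ∪ C = {7, 17, 19, 26, 27, 28}


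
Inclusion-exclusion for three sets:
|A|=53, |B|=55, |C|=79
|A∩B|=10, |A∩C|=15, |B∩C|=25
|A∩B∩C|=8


|A∪B∪C| = |A|+|B|+|C| - |A∩B|-|A∩C|-|B∩C| + |A∩B∩C|
= 53+55+79 - 10-15-25 + 8
= 187 - 50 + 8
= 145

|A ∪ B ∪ C| = 145


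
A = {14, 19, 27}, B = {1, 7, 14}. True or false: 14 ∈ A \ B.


A = {14, 19, 27}, B = {1, 7, 14}
A \ B = elements in A but not in B
A \ B = {19, 27}
Checking if 14 ∈ A \ B
14 is not in A \ B → False

14 ∉ A \ B


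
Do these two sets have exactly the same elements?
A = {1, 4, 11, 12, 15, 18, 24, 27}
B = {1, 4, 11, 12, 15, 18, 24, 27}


Two sets are equal iff they have exactly the same elements.
A = {1, 4, 11, 12, 15, 18, 24, 27}
B = {1, 4, 11, 12, 15, 18, 24, 27}
Same elements → A = B

Yes, A = B


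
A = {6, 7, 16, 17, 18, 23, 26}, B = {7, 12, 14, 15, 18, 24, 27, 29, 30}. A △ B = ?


A △ B = (A \ B) ∪ (B \ A) = elements in exactly one of A or B
A \ B = {6, 16, 17, 23, 26}
B \ A = {12, 14, 15, 24, 27, 29, 30}
A △ B = {6, 12, 14, 15, 16, 17, 23, 24, 26, 27, 29, 30}

A △ B = {6, 12, 14, 15, 16, 17, 23, 24, 26, 27, 29, 30}


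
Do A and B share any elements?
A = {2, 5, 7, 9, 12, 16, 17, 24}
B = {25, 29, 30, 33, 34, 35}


Disjoint means A ∩ B = ∅.
A ∩ B = ∅
A ∩ B = ∅, so A and B are disjoint.

No — A and B share no elements (A ∩ B = ∅), so they are disjoint


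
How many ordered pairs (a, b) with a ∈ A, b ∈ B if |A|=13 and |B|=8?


|A × B| = |A| × |B|
= 13 × 8
= 104

|A × B| = 104


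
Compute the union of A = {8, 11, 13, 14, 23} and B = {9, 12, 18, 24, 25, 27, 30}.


A ∪ B = all elements in A or B (or both)
A = {8, 11, 13, 14, 23}
B = {9, 12, 18, 24, 25, 27, 30}
A ∪ B = {8, 9, 11, 12, 13, 14, 18, 23, 24, 25, 27, 30}

A ∪ B = {8, 9, 11, 12, 13, 14, 18, 23, 24, 25, 27, 30}


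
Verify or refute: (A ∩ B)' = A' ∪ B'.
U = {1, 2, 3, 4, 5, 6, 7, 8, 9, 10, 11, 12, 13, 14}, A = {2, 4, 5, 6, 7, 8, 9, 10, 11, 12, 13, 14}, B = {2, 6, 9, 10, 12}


LHS: A ∩ B = {2, 6, 9, 10, 12}
(A ∩ B)' = U \ (A ∩ B) = {1, 3, 4, 5, 7, 8, 11, 13, 14}
A' = {1, 3}, B' = {1, 3, 4, 5, 7, 8, 11, 13, 14}
Claimed RHS: A' ∪ B' = {1, 3, 4, 5, 7, 8, 11, 13, 14}
Identity is VALID: LHS = RHS = {1, 3, 4, 5, 7, 8, 11, 13, 14} ✓

Identity is valid. (A ∩ B)' = A' ∪ B' = {1, 3, 4, 5, 7, 8, 11, 13, 14}


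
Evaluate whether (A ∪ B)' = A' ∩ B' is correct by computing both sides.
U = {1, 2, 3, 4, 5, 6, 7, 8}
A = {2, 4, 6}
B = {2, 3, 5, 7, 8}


LHS: A ∪ B = {2, 3, 4, 5, 6, 7, 8}
(A ∪ B)' = U \ (A ∪ B) = {1}
A' = {1, 3, 5, 7, 8}, B' = {1, 4, 6}
Claimed RHS: A' ∩ B' = {1}
Identity is VALID: LHS = RHS = {1} ✓

Identity is valid. (A ∪ B)' = A' ∩ B' = {1}


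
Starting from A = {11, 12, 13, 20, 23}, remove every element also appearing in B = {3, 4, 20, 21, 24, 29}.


A \ B = elements in A but not in B
A = {11, 12, 13, 20, 23}
B = {3, 4, 20, 21, 24, 29}
Remove from A any elements in B
A \ B = {11, 12, 13, 23}

A \ B = {11, 12, 13, 23}


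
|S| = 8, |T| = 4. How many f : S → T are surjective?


n = |S| = 8, k = |T| = 4. Surjections via inclusion-exclusion:
S(n,k) = Σ(-1)^i × C(k,i) × (k-i)^n, i=0 to k
i=0: (-1)^0×C(4,0)×4^8 = 65536
i=1: (-1)^1×C(4,1)×3^8 = -26244
i=2: (-1)^2×C(4,2)×2^8 = 1536
i=3: (-1)^3×C(4,3)×1^8 = -4
i=4: (-1)^4×C(4,4)×0^8 = 0
Total = 40824

Number of surjections = 40824


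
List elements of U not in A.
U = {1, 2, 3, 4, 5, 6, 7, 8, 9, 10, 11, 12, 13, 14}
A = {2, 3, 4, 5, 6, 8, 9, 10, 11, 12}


Aᶜ = U \ A = elements in U but not in A
U = {1, 2, 3, 4, 5, 6, 7, 8, 9, 10, 11, 12, 13, 14}
A = {2, 3, 4, 5, 6, 8, 9, 10, 11, 12}
Aᶜ = {1, 7, 13, 14}

Aᶜ = {1, 7, 13, 14}


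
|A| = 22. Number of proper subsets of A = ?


Total subsets = 2^n = 2^22 = 4194304
Proper subsets exclude the set itself: 2^n - 1
= 4194304 - 1
= 4194303

Number of proper subsets = 4194303


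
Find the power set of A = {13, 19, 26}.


|A| = 3, so |P(A)| = 2^3 = 8
Enumerate subsets by cardinality (0 to 3):
∅, {13}, {19}, {26}, {13, 19}, {13, 26}, {19, 26}, {13, 19, 26}

P(A) has 8 subsets: ∅, {13}, {19}, {26}, {13, 19}, {13, 26}, {19, 26}, {13, 19, 26}


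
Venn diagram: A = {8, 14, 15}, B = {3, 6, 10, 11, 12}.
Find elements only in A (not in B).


A = {8, 14, 15}
B = {3, 6, 10, 11, 12}
Region: only in A (not in B)
Elements: {8, 14, 15}

Elements only in A (not in B): {8, 14, 15}


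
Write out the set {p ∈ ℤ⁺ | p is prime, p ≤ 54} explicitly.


Checking each candidate:
Condition: primes ≤ 54
Result = {2, 3, 5, 7, 11, 13, 17, 19, 23, 29, 31, 37, 41, 43, 47, 53}

{2, 3, 5, 7, 11, 13, 17, 19, 23, 29, 31, 37, 41, 43, 47, 53}


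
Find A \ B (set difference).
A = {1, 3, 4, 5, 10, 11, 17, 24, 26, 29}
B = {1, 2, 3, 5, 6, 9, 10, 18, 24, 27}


A \ B = elements in A but not in B
A = {1, 3, 4, 5, 10, 11, 17, 24, 26, 29}
B = {1, 2, 3, 5, 6, 9, 10, 18, 24, 27}
Remove from A any elements in B
A \ B = {4, 11, 17, 26, 29}

A \ B = {4, 11, 17, 26, 29}


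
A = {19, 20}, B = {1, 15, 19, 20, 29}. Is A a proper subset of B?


A ⊂ B requires: A ⊆ B AND A ≠ B.
A ⊆ B? Yes
A = B? No
A ⊂ B: Yes (A is a proper subset of B)

Yes, A ⊂ B


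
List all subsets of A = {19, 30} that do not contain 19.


A subset of A that omits 19 is a subset of A \ {19}, so there are 2^(n-1) = 2^1 = 2 of them.
Subsets excluding 19: ∅, {30}

Subsets excluding 19 (2 total): ∅, {30}


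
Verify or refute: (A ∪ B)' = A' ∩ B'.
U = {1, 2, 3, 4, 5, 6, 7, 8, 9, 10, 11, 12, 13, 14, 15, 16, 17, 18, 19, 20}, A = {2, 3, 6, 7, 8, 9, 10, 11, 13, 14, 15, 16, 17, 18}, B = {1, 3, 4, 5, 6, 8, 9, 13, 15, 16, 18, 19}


LHS: A ∪ B = {1, 2, 3, 4, 5, 6, 7, 8, 9, 10, 11, 13, 14, 15, 16, 17, 18, 19}
(A ∪ B)' = U \ (A ∪ B) = {12, 20}
A' = {1, 4, 5, 12, 19, 20}, B' = {2, 7, 10, 11, 12, 14, 17, 20}
Claimed RHS: A' ∩ B' = {12, 20}
Identity is VALID: LHS = RHS = {12, 20} ✓

Identity is valid. (A ∪ B)' = A' ∩ B' = {12, 20}


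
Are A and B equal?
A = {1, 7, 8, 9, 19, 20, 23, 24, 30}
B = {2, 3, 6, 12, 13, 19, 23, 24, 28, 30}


Two sets are equal iff they have exactly the same elements.
A = {1, 7, 8, 9, 19, 20, 23, 24, 30}
B = {2, 3, 6, 12, 13, 19, 23, 24, 28, 30}
Differences: {1, 2, 3, 6, 7, 8, 9, 12, 13, 20, 28}
A ≠ B

No, A ≠ B


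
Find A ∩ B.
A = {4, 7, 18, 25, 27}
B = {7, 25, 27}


A ∩ B = elements in both A and B
A = {4, 7, 18, 25, 27}
B = {7, 25, 27}
A ∩ B = {7, 25, 27}

A ∩ B = {7, 25, 27}


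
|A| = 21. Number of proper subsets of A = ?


Total subsets = 2^n = 2^21 = 2097152
Proper subsets exclude the set itself: 2^n - 1
= 2097152 - 1
= 2097151

Number of proper subsets = 2097151


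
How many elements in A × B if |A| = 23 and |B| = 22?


|A × B| = |A| × |B|
= 23 × 22
= 506

|A × B| = 506


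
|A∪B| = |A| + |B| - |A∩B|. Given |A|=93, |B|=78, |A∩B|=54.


|A ∪ B| = |A| + |B| - |A ∩ B|
= 93 + 78 - 54
= 117

|A ∪ B| = 117


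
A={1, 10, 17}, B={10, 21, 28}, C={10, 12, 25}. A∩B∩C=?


A ∩ B = {10}
(A ∩ B) ∩ C = {10}

A ∩ B ∩ C = {10}


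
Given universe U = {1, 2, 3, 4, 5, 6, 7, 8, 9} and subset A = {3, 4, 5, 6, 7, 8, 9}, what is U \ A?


Aᶜ = U \ A = elements in U but not in A
U = {1, 2, 3, 4, 5, 6, 7, 8, 9}
A = {3, 4, 5, 6, 7, 8, 9}
Aᶜ = {1, 2}

Aᶜ = {1, 2}


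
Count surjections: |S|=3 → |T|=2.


n = |S| = 3, k = |T| = 2. Surjections via inclusion-exclusion:
S(n,k) = Σ(-1)^i × C(k,i) × (k-i)^n, i=0 to k
i=0: (-1)^0×C(2,0)×2^3 = 8
i=1: (-1)^1×C(2,1)×1^3 = -2
i=2: (-1)^2×C(2,2)×0^3 = 0
Total = 6

Number of surjections = 6


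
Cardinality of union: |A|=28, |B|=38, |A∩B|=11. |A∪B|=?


|A ∪ B| = |A| + |B| - |A ∩ B|
= 28 + 38 - 11
= 55

|A ∪ B| = 55


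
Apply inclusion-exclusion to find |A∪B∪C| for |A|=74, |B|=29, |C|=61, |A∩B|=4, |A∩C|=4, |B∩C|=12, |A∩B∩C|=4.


|A∪B∪C| = |A|+|B|+|C| - |A∩B|-|A∩C|-|B∩C| + |A∩B∩C|
= 74+29+61 - 4-4-12 + 4
= 164 - 20 + 4
= 148

|A ∪ B ∪ C| = 148


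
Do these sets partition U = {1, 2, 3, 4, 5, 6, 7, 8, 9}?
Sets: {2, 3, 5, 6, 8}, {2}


A partition requires: (1) non-empty parts, (2) pairwise disjoint, (3) union = U
Parts: {2, 3, 5, 6, 8}, {2}
Union of parts: {2, 3, 5, 6, 8}
U = {1, 2, 3, 4, 5, 6, 7, 8, 9}
All non-empty? True
Pairwise disjoint? False
Covers U? False

No, not a valid partition


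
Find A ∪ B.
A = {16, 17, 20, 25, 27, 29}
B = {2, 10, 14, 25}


A ∪ B = all elements in A or B (or both)
A = {16, 17, 20, 25, 27, 29}
B = {2, 10, 14, 25}
A ∪ B = {2, 10, 14, 16, 17, 20, 25, 27, 29}

A ∪ B = {2, 10, 14, 16, 17, 20, 25, 27, 29}


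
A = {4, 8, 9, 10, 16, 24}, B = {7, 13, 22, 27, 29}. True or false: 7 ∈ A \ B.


A = {4, 8, 9, 10, 16, 24}, B = {7, 13, 22, 27, 29}
A \ B = elements in A but not in B
A \ B = {4, 8, 9, 10, 16, 24}
Checking if 7 ∈ A \ B
7 is not in A \ B → False

7 ∉ A \ B


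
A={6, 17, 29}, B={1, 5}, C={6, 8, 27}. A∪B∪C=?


A ∪ B = {1, 5, 6, 17, 29}
(A ∪ B) ∪ C = {1, 5, 6, 8, 17, 27, 29}

A ∪ B ∪ C = {1, 5, 6, 8, 17, 27, 29}


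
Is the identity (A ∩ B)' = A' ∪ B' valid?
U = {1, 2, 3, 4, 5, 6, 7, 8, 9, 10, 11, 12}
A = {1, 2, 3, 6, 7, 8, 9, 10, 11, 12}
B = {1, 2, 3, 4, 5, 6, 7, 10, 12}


LHS: A ∩ B = {1, 2, 3, 6, 7, 10, 12}
(A ∩ B)' = U \ (A ∩ B) = {4, 5, 8, 9, 11}
A' = {4, 5}, B' = {8, 9, 11}
Claimed RHS: A' ∪ B' = {4, 5, 8, 9, 11}
Identity is VALID: LHS = RHS = {4, 5, 8, 9, 11} ✓

Identity is valid. (A ∩ B)' = A' ∪ B' = {4, 5, 8, 9, 11}


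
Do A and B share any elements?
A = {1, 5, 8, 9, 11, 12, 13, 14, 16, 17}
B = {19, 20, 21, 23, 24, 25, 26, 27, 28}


Disjoint means A ∩ B = ∅.
A ∩ B = ∅
A ∩ B = ∅, so A and B are disjoint.

No — A and B share no elements (A ∩ B = ∅), so they are disjoint


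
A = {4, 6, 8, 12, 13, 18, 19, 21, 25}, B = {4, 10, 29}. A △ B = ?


A △ B = (A \ B) ∪ (B \ A) = elements in exactly one of A or B
A \ B = {6, 8, 12, 13, 18, 19, 21, 25}
B \ A = {10, 29}
A △ B = {6, 8, 10, 12, 13, 18, 19, 21, 25, 29}

A △ B = {6, 8, 10, 12, 13, 18, 19, 21, 25, 29}


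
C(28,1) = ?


C(n,k) = n! / (k!(n-k)!)
C(28,1) = 28! / (1!27!)
= 28

C(28,1) = 28


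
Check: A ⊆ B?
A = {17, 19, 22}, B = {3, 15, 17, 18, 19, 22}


A ⊆ B means every element of A is in B.
All elements of A are in B.
So A ⊆ B.

Yes, A ⊆ B


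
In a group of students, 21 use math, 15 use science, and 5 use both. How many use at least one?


|A ∪ B| = |A| + |B| - |A ∩ B|
= 21 + 15 - 5
= 31

|A ∪ B| = 31


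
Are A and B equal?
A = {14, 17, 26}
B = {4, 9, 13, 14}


Two sets are equal iff they have exactly the same elements.
A = {14, 17, 26}
B = {4, 9, 13, 14}
Differences: {4, 9, 13, 17, 26}
A ≠ B

No, A ≠ B


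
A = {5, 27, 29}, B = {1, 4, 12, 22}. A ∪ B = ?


A ∪ B = all elements in A or B (or both)
A = {5, 27, 29}
B = {1, 4, 12, 22}
A ∪ B = {1, 4, 5, 12, 22, 27, 29}

A ∪ B = {1, 4, 5, 12, 22, 27, 29}


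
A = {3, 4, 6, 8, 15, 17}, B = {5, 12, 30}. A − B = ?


A \ B = elements in A but not in B
A = {3, 4, 6, 8, 15, 17}
B = {5, 12, 30}
Remove from A any elements in B
A \ B = {3, 4, 6, 8, 15, 17}

A \ B = {3, 4, 6, 8, 15, 17}


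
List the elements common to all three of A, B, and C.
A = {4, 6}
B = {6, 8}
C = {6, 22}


A ∩ B = {6}
(A ∩ B) ∩ C = {6}

A ∩ B ∩ C = {6}


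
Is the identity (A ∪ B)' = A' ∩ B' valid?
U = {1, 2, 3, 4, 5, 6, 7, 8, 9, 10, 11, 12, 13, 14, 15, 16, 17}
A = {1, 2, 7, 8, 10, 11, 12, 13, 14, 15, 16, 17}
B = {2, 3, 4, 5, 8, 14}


LHS: A ∪ B = {1, 2, 3, 4, 5, 7, 8, 10, 11, 12, 13, 14, 15, 16, 17}
(A ∪ B)' = U \ (A ∪ B) = {6, 9}
A' = {3, 4, 5, 6, 9}, B' = {1, 6, 7, 9, 10, 11, 12, 13, 15, 16, 17}
Claimed RHS: A' ∩ B' = {6, 9}
Identity is VALID: LHS = RHS = {6, 9} ✓

Identity is valid. (A ∪ B)' = A' ∩ B' = {6, 9}


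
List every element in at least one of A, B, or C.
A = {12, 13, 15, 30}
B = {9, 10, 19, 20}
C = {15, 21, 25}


A ∪ B = {9, 10, 12, 13, 15, 19, 20, 30}
(A ∪ B) ∪ C = {9, 10, 12, 13, 15, 19, 20, 21, 25, 30}

A ∪ B ∪ C = {9, 10, 12, 13, 15, 19, 20, 21, 25, 30}


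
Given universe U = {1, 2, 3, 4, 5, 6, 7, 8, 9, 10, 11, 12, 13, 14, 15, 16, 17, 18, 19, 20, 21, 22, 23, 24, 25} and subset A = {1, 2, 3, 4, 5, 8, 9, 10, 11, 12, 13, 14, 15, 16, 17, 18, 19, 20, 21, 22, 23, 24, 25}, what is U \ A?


Aᶜ = U \ A = elements in U but not in A
U = {1, 2, 3, 4, 5, 6, 7, 8, 9, 10, 11, 12, 13, 14, 15, 16, 17, 18, 19, 20, 21, 22, 23, 24, 25}
A = {1, 2, 3, 4, 5, 8, 9, 10, 11, 12, 13, 14, 15, 16, 17, 18, 19, 20, 21, 22, 23, 24, 25}
Aᶜ = {6, 7}

Aᶜ = {6, 7}


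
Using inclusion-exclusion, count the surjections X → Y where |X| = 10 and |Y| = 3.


n = |X| = 10, k = |Y| = 3. Surjections via inclusion-exclusion:
S(n,k) = Σ(-1)^i × C(k,i) × (k-i)^n, i=0 to k
i=0: (-1)^0×C(3,0)×3^10 = 59049
i=1: (-1)^1×C(3,1)×2^10 = -3072
i=2: (-1)^2×C(3,2)×1^10 = 3
i=3: (-1)^3×C(3,3)×0^10 = 0
Total = 55980

Number of surjections = 55980


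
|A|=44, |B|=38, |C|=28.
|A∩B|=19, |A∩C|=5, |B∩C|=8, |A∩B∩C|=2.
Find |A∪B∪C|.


|A∪B∪C| = |A|+|B|+|C| - |A∩B|-|A∩C|-|B∩C| + |A∩B∩C|
= 44+38+28 - 19-5-8 + 2
= 110 - 32 + 2
= 80

|A ∪ B ∪ C| = 80


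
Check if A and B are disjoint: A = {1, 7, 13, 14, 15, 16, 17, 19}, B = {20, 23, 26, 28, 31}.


Disjoint means A ∩ B = ∅.
A ∩ B = ∅
A ∩ B = ∅, so A and B are disjoint.

Yes, A and B are disjoint


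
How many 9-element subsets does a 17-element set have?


C(n,k) = n! / (k!(n-k)!)
C(17,9) = 17! / (9!8!)
= 24310

C(17,9) = 24310


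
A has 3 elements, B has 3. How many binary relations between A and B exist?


A relation from A to B is any subset of A × B.
|A × B| = 3 × 3 = 9
# relations = 2^|A × B| = 2^9 = 512

Number of relations = 512


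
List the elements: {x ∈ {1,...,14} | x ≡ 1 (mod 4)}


Checking each candidate:
Condition: x in {1,...,14} with x ≡ 1 (mod 4)
Result = {1, 5, 9, 13}

{1, 5, 9, 13}


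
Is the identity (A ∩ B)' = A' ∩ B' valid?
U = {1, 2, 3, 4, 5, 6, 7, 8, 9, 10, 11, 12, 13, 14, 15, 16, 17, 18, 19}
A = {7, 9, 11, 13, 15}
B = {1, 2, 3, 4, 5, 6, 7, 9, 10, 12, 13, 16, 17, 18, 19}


LHS: A ∩ B = {7, 9, 13}
(A ∩ B)' = U \ (A ∩ B) = {1, 2, 3, 4, 5, 6, 8, 10, 11, 12, 14, 15, 16, 17, 18, 19}
A' = {1, 2, 3, 4, 5, 6, 8, 10, 12, 14, 16, 17, 18, 19}, B' = {8, 11, 14, 15}
Claimed RHS: A' ∩ B' = {8, 14}
Identity is INVALID: LHS = {1, 2, 3, 4, 5, 6, 8, 10, 11, 12, 14, 15, 16, 17, 18, 19} but the RHS claimed here equals {8, 14}. The correct form is (A ∩ B)' = A' ∪ B'.

Identity is invalid: (A ∩ B)' = {1, 2, 3, 4, 5, 6, 8, 10, 11, 12, 14, 15, 16, 17, 18, 19} but A' ∩ B' = {8, 14}. The correct De Morgan law is (A ∩ B)' = A' ∪ B'.


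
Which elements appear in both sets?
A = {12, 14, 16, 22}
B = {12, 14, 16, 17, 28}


A ∩ B = elements in both A and B
A = {12, 14, 16, 22}
B = {12, 14, 16, 17, 28}
A ∩ B = {12, 14, 16}

A ∩ B = {12, 14, 16}


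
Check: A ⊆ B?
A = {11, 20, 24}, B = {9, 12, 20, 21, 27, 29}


A ⊆ B means every element of A is in B.
Elements in A not in B: {11, 24}
So A ⊄ B.

No, A ⊄ B


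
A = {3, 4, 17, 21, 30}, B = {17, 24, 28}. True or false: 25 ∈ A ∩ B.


A = {3, 4, 17, 21, 30}, B = {17, 24, 28}
A ∩ B = elements in both A and B
A ∩ B = {17}
Checking if 25 ∈ A ∩ B
25 is not in A ∩ B → False

25 ∉ A ∩ B


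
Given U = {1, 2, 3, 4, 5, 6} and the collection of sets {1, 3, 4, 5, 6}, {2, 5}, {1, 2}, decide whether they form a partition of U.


A partition requires: (1) non-empty parts, (2) pairwise disjoint, (3) union = U
Parts: {1, 3, 4, 5, 6}, {2, 5}, {1, 2}
Union of parts: {1, 2, 3, 4, 5, 6}
U = {1, 2, 3, 4, 5, 6}
All non-empty? True
Pairwise disjoint? False
Covers U? True

No, not a valid partition


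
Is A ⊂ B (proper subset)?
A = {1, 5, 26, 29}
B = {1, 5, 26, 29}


A ⊂ B requires: A ⊆ B AND A ≠ B.
A ⊆ B? Yes
A = B? Yes
A = B, so A is not a PROPER subset.

No, A is not a proper subset of B


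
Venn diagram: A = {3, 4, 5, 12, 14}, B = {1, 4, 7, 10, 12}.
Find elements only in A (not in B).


A = {3, 4, 5, 12, 14}
B = {1, 4, 7, 10, 12}
Region: only in A (not in B)
Elements: {3, 5, 14}

Elements only in A (not in B): {3, 5, 14}


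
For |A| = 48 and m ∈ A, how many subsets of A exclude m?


Subsets of A avoiding m are subsets of A \ {m}, which has 47 elements.
Count = 2^(n-1) = 2^47
= 140737488355328

Number of subsets avoiding m = 140737488355328


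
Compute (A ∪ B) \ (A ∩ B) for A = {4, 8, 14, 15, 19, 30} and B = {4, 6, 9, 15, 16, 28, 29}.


A △ B = (A \ B) ∪ (B \ A) = elements in exactly one of A or B
A \ B = {8, 14, 19, 30}
B \ A = {6, 9, 16, 28, 29}
A △ B = {6, 8, 9, 14, 16, 19, 28, 29, 30}

A △ B = {6, 8, 9, 14, 16, 19, 28, 29, 30}


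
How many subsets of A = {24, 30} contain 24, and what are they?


A subset of A contains 24 iff the remaining 1 elements form any subset of A \ {24}.
Count: 2^(n-1) = 2^1 = 2
Subsets containing 24: {24}, {24, 30}

Subsets containing 24 (2 total): {24}, {24, 30}


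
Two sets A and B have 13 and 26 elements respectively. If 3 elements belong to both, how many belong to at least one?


|A ∪ B| = |A| + |B| - |A ∩ B|
= 13 + 26 - 3
= 36

|A ∪ B| = 36


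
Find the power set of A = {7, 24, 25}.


|A| = 3, so |P(A)| = 2^3 = 8
Enumerate subsets by cardinality (0 to 3):
∅, {7}, {24}, {25}, {7, 24}, {7, 25}, {24, 25}, {7, 24, 25}

P(A) has 8 subsets: ∅, {7}, {24}, {25}, {7, 24}, {7, 25}, {24, 25}, {7, 24, 25}


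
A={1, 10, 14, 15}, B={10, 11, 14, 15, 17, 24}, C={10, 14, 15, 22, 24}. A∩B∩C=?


A ∩ B = {10, 14, 15}
(A ∩ B) ∩ C = {10, 14, 15}

A ∩ B ∩ C = {10, 14, 15}


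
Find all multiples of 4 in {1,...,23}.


Checking each candidate:
Condition: multiples of 4 in {1,...,23}
Result = {4, 8, 12, 16, 20}

{4, 8, 12, 16, 20}


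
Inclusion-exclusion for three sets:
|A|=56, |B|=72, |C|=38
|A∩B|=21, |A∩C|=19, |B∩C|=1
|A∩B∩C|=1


|A∪B∪C| = |A|+|B|+|C| - |A∩B|-|A∩C|-|B∩C| + |A∩B∩C|
= 56+72+38 - 21-19-1 + 1
= 166 - 41 + 1
= 126

|A ∪ B ∪ C| = 126


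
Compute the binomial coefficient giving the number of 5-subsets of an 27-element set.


C(n,k) = n! / (k!(n-k)!)
C(27,5) = 27! / (5!22!)
= 80730

C(27,5) = 80730


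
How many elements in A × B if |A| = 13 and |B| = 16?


|A × B| = |A| × |B|
= 13 × 16
= 208

|A × B| = 208


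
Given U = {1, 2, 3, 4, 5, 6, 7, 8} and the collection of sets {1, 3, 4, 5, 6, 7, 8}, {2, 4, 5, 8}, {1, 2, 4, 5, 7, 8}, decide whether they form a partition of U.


A partition requires: (1) non-empty parts, (2) pairwise disjoint, (3) union = U
Parts: {1, 3, 4, 5, 6, 7, 8}, {2, 4, 5, 8}, {1, 2, 4, 5, 7, 8}
Union of parts: {1, 2, 3, 4, 5, 6, 7, 8}
U = {1, 2, 3, 4, 5, 6, 7, 8}
All non-empty? True
Pairwise disjoint? False
Covers U? True

No, not a valid partition


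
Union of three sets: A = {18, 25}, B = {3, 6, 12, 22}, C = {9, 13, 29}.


A ∪ B = {3, 6, 12, 18, 22, 25}
(A ∪ B) ∪ C = {3, 6, 9, 12, 13, 18, 22, 25, 29}

A ∪ B ∪ C = {3, 6, 9, 12, 13, 18, 22, 25, 29}


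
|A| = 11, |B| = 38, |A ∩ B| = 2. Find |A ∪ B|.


|A ∪ B| = |A| + |B| - |A ∩ B|
= 11 + 38 - 2
= 47

|A ∪ B| = 47


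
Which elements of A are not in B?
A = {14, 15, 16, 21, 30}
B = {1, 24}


A \ B = elements in A but not in B
A = {14, 15, 16, 21, 30}
B = {1, 24}
Remove from A any elements in B
A \ B = {14, 15, 16, 21, 30}

A \ B = {14, 15, 16, 21, 30}


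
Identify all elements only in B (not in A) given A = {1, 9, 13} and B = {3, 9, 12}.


A = {1, 9, 13}
B = {3, 9, 12}
Region: only in B (not in A)
Elements: {3, 12}

Elements only in B (not in A): {3, 12}


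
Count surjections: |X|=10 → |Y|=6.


n = |X| = 10, k = |Y| = 6. Surjections via inclusion-exclusion:
S(n,k) = Σ(-1)^i × C(k,i) × (k-i)^n, i=0 to k
i=0: (-1)^0×C(6,0)×6^10 = 60466176
i=1: (-1)^1×C(6,1)×5^10 = -58593750
i=2: (-1)^2×C(6,2)×4^10 = 15728640
i=3: (-1)^3×C(6,3)×3^10 = -1180980
i=4: (-1)^4×C(6,4)×2^10 = 15360
i=5: (-1)^5×C(6,5)×1^10 = -6
i=6: (-1)^6×C(6,6)×0^10 = 0
Total = 16435440

Number of surjections = 16435440


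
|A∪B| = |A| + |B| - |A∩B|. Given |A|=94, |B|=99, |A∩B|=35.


|A ∪ B| = |A| + |B| - |A ∩ B|
= 94 + 99 - 35
= 158

|A ∪ B| = 158


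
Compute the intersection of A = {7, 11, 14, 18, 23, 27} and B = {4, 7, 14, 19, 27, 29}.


A ∩ B = elements in both A and B
A = {7, 11, 14, 18, 23, 27}
B = {4, 7, 14, 19, 27, 29}
A ∩ B = {7, 14, 27}

A ∩ B = {7, 14, 27}


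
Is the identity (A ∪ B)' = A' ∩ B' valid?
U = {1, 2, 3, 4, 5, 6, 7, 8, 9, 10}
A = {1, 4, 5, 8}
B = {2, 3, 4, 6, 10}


LHS: A ∪ B = {1, 2, 3, 4, 5, 6, 8, 10}
(A ∪ B)' = U \ (A ∪ B) = {7, 9}
A' = {2, 3, 6, 7, 9, 10}, B' = {1, 5, 7, 8, 9}
Claimed RHS: A' ∩ B' = {7, 9}
Identity is VALID: LHS = RHS = {7, 9} ✓

Identity is valid. (A ∪ B)' = A' ∩ B' = {7, 9}


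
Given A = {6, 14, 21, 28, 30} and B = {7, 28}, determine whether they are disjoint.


Disjoint means A ∩ B = ∅.
A ∩ B = {28}
A ∩ B ≠ ∅, so A and B are NOT disjoint.

No, A and B are not disjoint (A ∩ B = {28})


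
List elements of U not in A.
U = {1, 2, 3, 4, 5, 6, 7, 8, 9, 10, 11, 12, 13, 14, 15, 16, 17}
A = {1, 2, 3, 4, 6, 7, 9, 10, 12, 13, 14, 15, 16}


Aᶜ = U \ A = elements in U but not in A
U = {1, 2, 3, 4, 5, 6, 7, 8, 9, 10, 11, 12, 13, 14, 15, 16, 17}
A = {1, 2, 3, 4, 6, 7, 9, 10, 12, 13, 14, 15, 16}
Aᶜ = {5, 8, 11, 17}

Aᶜ = {5, 8, 11, 17}


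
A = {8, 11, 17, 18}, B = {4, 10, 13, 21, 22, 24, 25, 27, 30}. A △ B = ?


A △ B = (A \ B) ∪ (B \ A) = elements in exactly one of A or B
A \ B = {8, 11, 17, 18}
B \ A = {4, 10, 13, 21, 22, 24, 25, 27, 30}
A △ B = {4, 8, 10, 11, 13, 17, 18, 21, 22, 24, 25, 27, 30}

A △ B = {4, 8, 10, 11, 13, 17, 18, 21, 22, 24, 25, 27, 30}


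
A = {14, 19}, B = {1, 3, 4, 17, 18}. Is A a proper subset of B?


A ⊂ B requires: A ⊆ B AND A ≠ B.
A ⊆ B? No
A ⊄ B, so A is not a proper subset.

No, A is not a proper subset of B


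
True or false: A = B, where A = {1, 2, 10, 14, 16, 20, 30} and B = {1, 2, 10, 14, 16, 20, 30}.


Two sets are equal iff they have exactly the same elements.
A = {1, 2, 10, 14, 16, 20, 30}
B = {1, 2, 10, 14, 16, 20, 30}
Same elements → A = B

Yes, A = B


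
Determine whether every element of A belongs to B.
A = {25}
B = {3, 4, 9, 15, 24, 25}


A ⊆ B means every element of A is in B.
All elements of A are in B.
So A ⊆ B.

Yes, A ⊆ B


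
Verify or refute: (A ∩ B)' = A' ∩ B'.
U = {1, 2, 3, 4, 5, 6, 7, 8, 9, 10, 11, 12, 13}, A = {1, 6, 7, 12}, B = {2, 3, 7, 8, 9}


LHS: A ∩ B = {7}
(A ∩ B)' = U \ (A ∩ B) = {1, 2, 3, 4, 5, 6, 8, 9, 10, 11, 12, 13}
A' = {2, 3, 4, 5, 8, 9, 10, 11, 13}, B' = {1, 4, 5, 6, 10, 11, 12, 13}
Claimed RHS: A' ∩ B' = {4, 5, 10, 11, 13}
Identity is INVALID: LHS = {1, 2, 3, 4, 5, 6, 8, 9, 10, 11, 12, 13} but the RHS claimed here equals {4, 5, 10, 11, 13}. The correct form is (A ∩ B)' = A' ∪ B'.

Identity is invalid: (A ∩ B)' = {1, 2, 3, 4, 5, 6, 8, 9, 10, 11, 12, 13} but A' ∩ B' = {4, 5, 10, 11, 13}. The correct De Morgan law is (A ∩ B)' = A' ∪ B'.
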